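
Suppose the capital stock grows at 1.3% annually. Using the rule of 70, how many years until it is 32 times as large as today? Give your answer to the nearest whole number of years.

around 269 years

One doubling takes 70/1.3 = 53.85 years.
32 = 2^5, so 5 doublings → 269 years.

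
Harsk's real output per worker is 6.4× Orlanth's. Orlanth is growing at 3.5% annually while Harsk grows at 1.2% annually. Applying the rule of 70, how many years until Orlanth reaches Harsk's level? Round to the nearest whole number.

≈ 82 years

What matters is the difference: 2.3 pp.
Rule of 70 on the gap: the ratio halves every 70/2.3 ≈ 30.43 years.
A 6.4× gap takes log₂(6.4) ≈ 2.68 halvings to close: 2.68 × 30.43 ≈ 82 years.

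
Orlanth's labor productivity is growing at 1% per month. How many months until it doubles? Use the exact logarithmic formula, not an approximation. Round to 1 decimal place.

69.7 months

t = ln(2) / ln(1 + 0.01) = 0.6931 / 0.009950 ≈ 69.66.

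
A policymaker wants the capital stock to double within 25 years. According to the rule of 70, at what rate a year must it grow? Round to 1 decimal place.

about 2.8%

70 / 25 ≈ 2.80, so about 2.8% a year.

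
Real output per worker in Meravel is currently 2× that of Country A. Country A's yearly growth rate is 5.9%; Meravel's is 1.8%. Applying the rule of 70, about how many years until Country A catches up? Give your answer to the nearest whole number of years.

What matters is the difference: 4.1 pp.
Rule of 70 on the gap: the ratio halves every 70/4.1 ≈ 17.07 years.
A 2× gap closes after 1 halving: 1 × 17.07 ≈ 17 years.

about 17 years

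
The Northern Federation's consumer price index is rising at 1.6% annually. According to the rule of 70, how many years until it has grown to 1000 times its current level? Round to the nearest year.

At 1.6% it doubles every 70/1.6 ≈ 43.75 years.
Reaching 1000× takes log₂(1000) ≈ 9.97 doublings.
9.97 × 43.75 ≈ 436 years.

approximately 436 years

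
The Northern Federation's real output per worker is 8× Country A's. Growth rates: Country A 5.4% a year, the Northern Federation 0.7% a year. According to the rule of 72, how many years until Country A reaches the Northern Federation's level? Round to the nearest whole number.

The growth-rate gap is 5.4% − 0.7% = 4.7 percentage points.
So the ratio between them halves every 72/4.7 ≈ 15.32 years.
An 8× gap closes after 3 halvings: 3 × 15.32 ≈ 46 years.

46 years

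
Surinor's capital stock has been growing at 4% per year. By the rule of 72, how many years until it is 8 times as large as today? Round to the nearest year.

roughly 54 years

Doubling time ≈ 72/4 = 18.00 years.
Getting to 8× needs 3 doublings: 3 × 18.00 ≈ 54 years.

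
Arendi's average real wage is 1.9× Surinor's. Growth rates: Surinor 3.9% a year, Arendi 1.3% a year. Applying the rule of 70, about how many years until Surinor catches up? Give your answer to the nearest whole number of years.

approximately 25 years

What matters is the difference: 2.6 pp.
Rule of 70 on the gap: the ratio halves every 70/2.6 ≈ 26.92 years.
A 1.9× gap takes log₂(1.9) ≈ 0.93 halvings to close: 0.93 × 26.92 ≈ 25 years.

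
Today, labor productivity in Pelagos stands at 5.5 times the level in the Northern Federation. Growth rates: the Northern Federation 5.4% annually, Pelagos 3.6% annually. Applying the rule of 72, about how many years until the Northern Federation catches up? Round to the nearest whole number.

about 98 years

What matters is the difference: 1.8 pp.
Rule of 72 on the gap: the ratio halves every 72/1.8 ≈ 40.00 years.
A 5.5 times gap takes log₂(5.5) ≈ 2.46 halvings to close: 2.46 × 40.00 ≈ 98 years.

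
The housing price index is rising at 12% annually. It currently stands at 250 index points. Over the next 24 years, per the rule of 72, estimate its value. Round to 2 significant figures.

Doubling time ≈ 72/12 = 6.00 years.
24 years is 24/6.00 ≈ 4.00 doublings, a factor of 2^4.00 ≈ 16.00.
250 × 16.00 ≈ 4000 index points.

around 4000 index points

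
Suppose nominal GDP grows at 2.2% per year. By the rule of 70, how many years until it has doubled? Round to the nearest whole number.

roughly 32 years

70/2.2 ≈ 31.82, so it doubles roughly every 32 years.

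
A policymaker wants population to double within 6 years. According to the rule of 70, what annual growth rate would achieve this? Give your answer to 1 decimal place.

70 / 6 ≈ 11.67, so about 11.7% a year.

about 11.7%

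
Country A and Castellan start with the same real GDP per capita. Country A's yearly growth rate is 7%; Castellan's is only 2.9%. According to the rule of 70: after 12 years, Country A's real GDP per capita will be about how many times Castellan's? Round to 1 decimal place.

1.6 times

Rate gap = 7% − 2.9% = 4.1 points.
The ratio doubles every 70/4.1 ≈ 17.07 years.
12/17.07 ≈ 0.70 doublings → ratio ≈ 2^0.70 ≈ 1.6.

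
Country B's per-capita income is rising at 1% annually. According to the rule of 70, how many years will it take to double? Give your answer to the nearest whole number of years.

approximately 70 years

At 1%, doubling takes about 70/1 = 70.00 years.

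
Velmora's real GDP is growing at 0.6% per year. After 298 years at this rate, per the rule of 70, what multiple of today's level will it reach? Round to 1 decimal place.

Doubles every ≈ 116.67 years (70/0.6).
298 years is 2.55 doublings; 2^2.55 ≈ 5.9×.

around 5.9 times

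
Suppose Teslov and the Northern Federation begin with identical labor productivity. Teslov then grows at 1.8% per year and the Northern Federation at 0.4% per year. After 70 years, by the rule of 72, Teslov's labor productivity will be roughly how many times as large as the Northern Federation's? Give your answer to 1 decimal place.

≈ 2.6 times

Rate gap = 1.8% − 0.4% = 1.4 points.
The ratio doubles every 72/1.4 ≈ 51.43 years.
70/51.43 ≈ 1.36 doublings → ratio ≈ 2^1.36 ≈ 2.6.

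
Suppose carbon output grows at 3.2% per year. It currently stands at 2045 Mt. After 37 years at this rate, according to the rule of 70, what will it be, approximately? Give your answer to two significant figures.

It doubles every 70/3.2 ≈ 21.88 years, so 37 years is 1.69 doublings.
2^1.69 ≈ 3.23; 2045 × 3.23 ≈ 6600 Mt.

6600 Mt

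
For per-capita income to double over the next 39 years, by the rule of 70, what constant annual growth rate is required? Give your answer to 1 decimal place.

70 / 39 ≈ 1.79, so about 1.8% annually.

approximately 1.8%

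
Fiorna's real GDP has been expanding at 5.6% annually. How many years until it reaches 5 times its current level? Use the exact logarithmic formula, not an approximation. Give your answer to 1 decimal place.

29.5 years

t = ln(5) / ln(1 + 0.056) = 1.6094 / 0.054488 ≈ 29.54.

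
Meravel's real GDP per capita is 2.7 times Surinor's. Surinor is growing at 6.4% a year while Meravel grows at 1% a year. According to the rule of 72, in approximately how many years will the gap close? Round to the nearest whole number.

19 years

What matters is the difference: 5.4 pp.
Rule of 72 on the gap: the ratio halves every 72/5.4 ≈ 13.33 years.
A 2.7 times gap takes log₂(2.7) ≈ 1.43 halvings to close: 1.43 × 13.33 ≈ 19 years.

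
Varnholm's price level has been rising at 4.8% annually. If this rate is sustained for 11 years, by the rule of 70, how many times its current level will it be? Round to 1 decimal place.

Doubling time ≈ 70/4.8 = 14.58 years.
11 years / 14.58 ≈ 0.75 doublings → factor 2^0.75 ≈ 1.7.

roughly 1.7 times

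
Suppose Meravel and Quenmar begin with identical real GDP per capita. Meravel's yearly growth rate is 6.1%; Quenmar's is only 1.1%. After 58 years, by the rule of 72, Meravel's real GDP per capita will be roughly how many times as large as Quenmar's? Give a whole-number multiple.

16 times

Meravel pulls ahead at 5 pp per year, so the ratio doubles every 72/5 ≈ 14.40 years.
In 58 years that's 4.03 doublings: 2^4.03 ≈ 16.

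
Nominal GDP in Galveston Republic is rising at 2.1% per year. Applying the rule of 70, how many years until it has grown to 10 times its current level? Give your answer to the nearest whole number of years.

Doubling time ≈ 70/2.1 = 33.33 years.
Reaching 10× takes log₂(10) ≈ 3.32 doublings.
3.32 × 33.33 ≈ 111 years.

≈ 111 years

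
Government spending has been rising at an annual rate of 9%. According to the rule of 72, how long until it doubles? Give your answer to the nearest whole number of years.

roughly 8 years

At 9%, doubling takes about 72/9 = 8.00 years.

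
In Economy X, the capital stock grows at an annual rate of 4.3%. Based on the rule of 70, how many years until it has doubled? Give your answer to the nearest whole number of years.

roughly 16 years

70/4.3 ≈ 16.28, so it doubles roughly every 16 years.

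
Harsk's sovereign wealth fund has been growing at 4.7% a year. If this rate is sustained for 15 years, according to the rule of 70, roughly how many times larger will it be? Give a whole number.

approximately 2 times

At 4.7% one doubling takes ≈ 14.89 years; 15 years is 1 of them, so ×2.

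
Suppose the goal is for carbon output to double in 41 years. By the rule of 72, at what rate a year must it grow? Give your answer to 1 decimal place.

around 1.8%

72 / 41 ≈ 1.76, so about 1.8% a year.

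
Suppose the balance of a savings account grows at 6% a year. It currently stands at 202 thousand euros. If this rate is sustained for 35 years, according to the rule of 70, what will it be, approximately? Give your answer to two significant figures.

1600 thousand euros

It doubles every 70/6 ≈ 11.67 years, so 35 years is 3.00 doublings.
2^3.00 ≈ 8.00; 202 × 8.00 ≈ 1600 thousand euros.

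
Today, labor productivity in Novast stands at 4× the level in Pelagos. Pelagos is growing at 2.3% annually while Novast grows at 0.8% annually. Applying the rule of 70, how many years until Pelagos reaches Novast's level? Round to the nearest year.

What matters is the difference: 1.5 pp.
Rule of 70 on the gap: the ratio halves every 70/1.5 ≈ 46.67 years.
A 4× gap closes after 2 halvings: 2 × 46.67 ≈ 93 years.

about 93 years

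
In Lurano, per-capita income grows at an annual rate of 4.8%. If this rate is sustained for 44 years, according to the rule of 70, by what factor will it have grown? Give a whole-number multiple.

70/4.8 ≈ 14.58 years per doubling.
44 years fits 3 doublings: 2^3 = 8.

≈ 8 times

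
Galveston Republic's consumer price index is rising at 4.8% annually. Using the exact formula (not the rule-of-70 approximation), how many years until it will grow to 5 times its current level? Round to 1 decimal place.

t = ln(5) / ln(1 + 0.048) = 1.6094 / 0.046884 ≈ 34.33.

34.3 years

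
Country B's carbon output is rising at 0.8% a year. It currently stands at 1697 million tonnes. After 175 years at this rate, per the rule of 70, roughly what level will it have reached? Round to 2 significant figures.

It doubles every 70/0.8 ≈ 87.50 years, so 175 years is 2.00 doublings.
2^2.00 ≈ 4.00; 1697 × 4.00 ≈ 6800 million tonnes.

roughly 6800 million tonnes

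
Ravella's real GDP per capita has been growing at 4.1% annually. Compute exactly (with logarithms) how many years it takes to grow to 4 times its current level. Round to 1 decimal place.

t = ln(4) / ln(1 + 0.041) = 1.3863 / 0.040182 ≈ 34.50.

34.5 years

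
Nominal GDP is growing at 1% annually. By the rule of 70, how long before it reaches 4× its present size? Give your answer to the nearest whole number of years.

Doubling time ≈ 70/1 = 70.00 years.
4 = 2^2, so 2 doublings → 140 years.

approximately 140 years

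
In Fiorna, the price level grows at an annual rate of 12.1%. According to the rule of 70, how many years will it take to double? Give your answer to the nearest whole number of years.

around 6 years

At 12.1%, doubling takes about 70/12.1 = 5.79 years.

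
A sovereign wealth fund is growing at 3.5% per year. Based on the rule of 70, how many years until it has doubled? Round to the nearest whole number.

approximately 20 years

Doubling time ≈ 70 / 3.5 = 20.00 years.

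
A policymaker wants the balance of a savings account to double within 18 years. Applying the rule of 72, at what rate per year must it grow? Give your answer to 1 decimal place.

roughly 4.0% per year

72 / 18 ≈ 4.00, so about 4.0% per year.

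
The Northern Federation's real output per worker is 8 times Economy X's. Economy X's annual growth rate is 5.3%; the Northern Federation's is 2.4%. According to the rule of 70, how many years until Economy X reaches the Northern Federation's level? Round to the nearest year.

72 years

What matters is the difference: 2.9 pp.
Rule of 70 on the gap: the ratio halves every 70/2.9 ≈ 24.14 years.
An 8 times gap closes after 3 halvings: 3 × 24.14 ≈ 72 years.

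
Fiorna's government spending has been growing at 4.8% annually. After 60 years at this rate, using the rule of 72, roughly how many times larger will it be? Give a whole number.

72/4.8 ≈ 15.00 years per doubling.
60 years fits 4 doublings: 2^4 = 16.

roughly 16 times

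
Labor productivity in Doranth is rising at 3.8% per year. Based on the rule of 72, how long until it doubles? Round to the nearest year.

around 19 years

Doubling time ≈ 72 / 3.8 = 18.95 years.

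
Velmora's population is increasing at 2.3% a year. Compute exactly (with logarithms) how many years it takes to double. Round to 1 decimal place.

t = ln(2) / ln(1 + 0.023) = 0.6931 / 0.022739 ≈ 30.48.

30.5 years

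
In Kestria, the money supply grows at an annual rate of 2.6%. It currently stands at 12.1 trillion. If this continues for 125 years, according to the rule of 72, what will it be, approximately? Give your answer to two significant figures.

It doubles every 72/2.6 ≈ 27.69 years, so 125 years is 4.51 doublings.
2^4.51 ≈ 22.78; 12.1 × 22.78 ≈ 280 trillion.

about 280 trillion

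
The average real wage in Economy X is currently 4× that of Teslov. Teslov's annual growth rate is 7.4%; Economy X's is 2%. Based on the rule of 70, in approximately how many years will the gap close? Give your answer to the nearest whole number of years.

Teslov gains on Economy X at 7.4% − 2% = 5.4 points a year.
At that relative rate the gap halves every 70/5.4 ≈ 12.96 years.
A 4× gap closes after 2 halvings: 2 × 12.96 ≈ 26 years.

approximately 26 years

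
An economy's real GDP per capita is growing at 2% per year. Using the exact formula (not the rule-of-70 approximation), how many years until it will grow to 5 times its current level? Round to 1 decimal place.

81.3 years

t = ln(5) / ln(1 + 0.02) = 1.6094 / 0.019803 ≈ 81.27.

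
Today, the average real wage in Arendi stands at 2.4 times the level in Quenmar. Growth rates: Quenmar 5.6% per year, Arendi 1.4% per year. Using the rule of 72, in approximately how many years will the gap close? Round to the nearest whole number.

around 22 years

Quenmar gains on Arendi at 5.6% − 1.4% = 4.2 points a year.
At that relative rate the gap halves every 72/4.2 ≈ 17.14 years.
A 2.4 times gap takes log₂(2.4) ≈ 1.26 halvings to close: 1.26 × 17.14 ≈ 22 years.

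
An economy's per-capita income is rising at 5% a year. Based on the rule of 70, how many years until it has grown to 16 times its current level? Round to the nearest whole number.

≈ 56 years

At 5% it doubles every 70/5 ≈ 14.00 years.
Getting to 16× needs 4 doublings: 4 × 14.00 ≈ 56 years.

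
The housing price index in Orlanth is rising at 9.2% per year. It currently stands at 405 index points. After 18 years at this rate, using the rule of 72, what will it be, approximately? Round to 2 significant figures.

Doubling time ≈ 72/9.2 = 7.83 years.
18 years is 18/7.83 ≈ 2.30 doublings, a factor of 2^2.30 ≈ 4.92.
405 × 4.92 ≈ 2000 index points.

2000 index points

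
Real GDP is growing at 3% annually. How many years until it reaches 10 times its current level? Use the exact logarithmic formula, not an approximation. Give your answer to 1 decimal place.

77.9 years

t = ln(10) / ln(1 + 0.03) = 2.3026 / 0.029559 ≈ 77.90.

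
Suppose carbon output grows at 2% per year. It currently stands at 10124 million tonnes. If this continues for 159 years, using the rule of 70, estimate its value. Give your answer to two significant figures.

It doubles every 70/2 ≈ 35.00 years, so 159 years is 4.54 doublings.
2^4.54 ≈ 23.26; 10124 × 23.26 ≈ 240000 million tonnes.

≈ 240000 million tonnes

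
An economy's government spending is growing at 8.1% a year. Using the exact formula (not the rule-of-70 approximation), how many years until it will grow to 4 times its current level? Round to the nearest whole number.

18 years

t = ln(4) / ln(1 + 0.081) = 1.3863 / 0.077887 ≈ 17.80.
≈ 18 years.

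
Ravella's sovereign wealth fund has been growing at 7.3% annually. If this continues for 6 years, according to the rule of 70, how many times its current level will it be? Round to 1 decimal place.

around 1.5 times

Doubling time ≈ 70/7.3 = 9.59 years.
6 years / 9.59 ≈ 0.63 doublings → factor 2^0.63 ≈ 1.5.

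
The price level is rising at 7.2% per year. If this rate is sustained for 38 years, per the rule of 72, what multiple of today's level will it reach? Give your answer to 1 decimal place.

Doubling time ≈ 72/7.2 = 10.00 years.
38 years / 10.00 ≈ 3.80 doublings → factor 2^3.80 ≈ 13.9.

around 13.9 times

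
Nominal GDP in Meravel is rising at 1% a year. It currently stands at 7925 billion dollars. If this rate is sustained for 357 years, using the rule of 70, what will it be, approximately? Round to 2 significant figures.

It doubles every 70/1 ≈ 70.00 years, so 357 years is 5.10 doublings.
2^5.10 ≈ 34.30; 7925 × 34.30 ≈ 270000 billion dollars.

approximately 270000 billion dollars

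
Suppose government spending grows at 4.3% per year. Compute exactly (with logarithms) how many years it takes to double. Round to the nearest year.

t = ln(2) / ln(1 + 0.043) = 0.6931 / 0.042101 ≈ 16.46.
≈ 16 years.

16 years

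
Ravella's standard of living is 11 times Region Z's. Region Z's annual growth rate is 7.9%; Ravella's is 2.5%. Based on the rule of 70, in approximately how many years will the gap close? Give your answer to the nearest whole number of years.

Region Z gains on Ravella at 7.9% − 2.5% = 5.4 points a year.
At that relative rate the gap halves every 70/5.4 ≈ 12.96 years.
An 11 times gap takes log₂(11) ≈ 3.46 halvings to close: 3.46 × 12.96 ≈ 45 years.

around 45 years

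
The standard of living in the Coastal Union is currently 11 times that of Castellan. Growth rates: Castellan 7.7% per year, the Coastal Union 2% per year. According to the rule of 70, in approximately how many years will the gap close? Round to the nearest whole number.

What matters is the difference: 5.7 pp.
Rule of 70 on the gap: the ratio halves every 70/5.7 ≈ 12.28 years.
An 11 times gap takes log₂(11) ≈ 3.46 halvings to close: 3.46 × 12.28 ≈ 42 years.

42 years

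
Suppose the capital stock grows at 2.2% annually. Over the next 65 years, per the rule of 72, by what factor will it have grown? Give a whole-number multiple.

≈ 4 times

72/2.2 ≈ 32.73 years per doubling.
65 years fits 2 doublings: 2^2 = 4.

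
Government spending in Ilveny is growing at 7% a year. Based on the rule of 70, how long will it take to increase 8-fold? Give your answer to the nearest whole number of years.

At 7% it doubles every 70/7 ≈ 10.00 years.
Getting to 8× needs 3 doublings: 3 × 10.00 ≈ 30 years.

approximately 30 years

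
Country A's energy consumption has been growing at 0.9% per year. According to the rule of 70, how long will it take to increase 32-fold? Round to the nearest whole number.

Doubling time ≈ 70/0.9 = 77.78 years.
32× is 5 doublings, so 5 × 77.78 ≈ 389 years.

about 389 years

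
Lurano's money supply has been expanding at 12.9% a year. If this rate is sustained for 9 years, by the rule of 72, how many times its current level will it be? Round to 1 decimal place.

Doubling time ≈ 72/12.9 = 5.58 years.
9 years / 5.58 ≈ 1.61 doublings → factor 2^1.61 ≈ 3.1.

about 3.1 times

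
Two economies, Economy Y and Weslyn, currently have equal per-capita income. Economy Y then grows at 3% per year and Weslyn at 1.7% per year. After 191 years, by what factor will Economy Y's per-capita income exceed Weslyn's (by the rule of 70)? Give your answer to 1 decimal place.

11.7 times

Rate gap = 3% − 1.7% = 1.3 points.
The ratio doubles every 70/1.3 ≈ 53.85 years.
191/53.85 ≈ 3.55 doublings → ratio ≈ 2^3.55 ≈ 11.7.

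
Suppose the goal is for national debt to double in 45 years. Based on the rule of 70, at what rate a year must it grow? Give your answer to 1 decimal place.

approximately 1.6%

70 / 45 ≈ 1.56, so about 1.6% a year.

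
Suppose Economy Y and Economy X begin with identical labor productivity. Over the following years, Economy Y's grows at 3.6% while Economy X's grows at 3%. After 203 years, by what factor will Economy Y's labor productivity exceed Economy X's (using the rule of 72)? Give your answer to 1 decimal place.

about 3.2 times

Rate gap = 3.6% − 3% = 0.6 points.
The ratio doubles every 72/0.6 ≈ 120.00 years.
203/120.00 ≈ 1.69 doublings → ratio ≈ 2^1.69 ≈ 3.2.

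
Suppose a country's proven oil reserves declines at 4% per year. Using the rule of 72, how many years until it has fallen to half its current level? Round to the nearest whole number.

Falling at 4%, it halves about every 72/4 = 18.00 years.

about 18 years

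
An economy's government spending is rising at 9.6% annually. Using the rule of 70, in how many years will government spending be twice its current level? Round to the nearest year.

7 years

At 9.6%, doubling takes about 70/9.6 = 7.29 years.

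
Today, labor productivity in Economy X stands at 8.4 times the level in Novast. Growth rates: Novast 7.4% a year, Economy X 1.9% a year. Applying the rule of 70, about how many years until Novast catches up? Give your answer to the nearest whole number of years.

approximately 39 years

Novast gains on Economy X at 7.4% − 1.9% = 5.5 points a year.
At that relative rate the gap halves every 70/5.5 ≈ 12.73 years.
An 8.4 times gap takes log₂(8.4) ≈ 3.07 halvings to close: 3.07 × 12.73 ≈ 39 years.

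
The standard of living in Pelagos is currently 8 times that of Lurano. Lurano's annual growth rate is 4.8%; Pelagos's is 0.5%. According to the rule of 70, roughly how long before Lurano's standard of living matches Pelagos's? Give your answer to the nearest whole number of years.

about 49 years

Lurano gains on Pelagos at 4.8% − 0.5% = 4.3 points a year.
At that relative rate the gap halves every 70/4.3 ≈ 16.28 years.
An 8 times gap closes after 3 halvings: 3 × 16.28 ≈ 49 years.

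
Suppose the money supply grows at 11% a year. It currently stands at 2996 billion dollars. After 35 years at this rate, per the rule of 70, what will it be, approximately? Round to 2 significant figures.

around 140000 billion dollars

It doubles every 70/11 ≈ 6.36 years, so 35 years is 5.50 doublings.
2^5.50 ≈ 45.25; 2996 × 45.25 ≈ 140000 billion dollars.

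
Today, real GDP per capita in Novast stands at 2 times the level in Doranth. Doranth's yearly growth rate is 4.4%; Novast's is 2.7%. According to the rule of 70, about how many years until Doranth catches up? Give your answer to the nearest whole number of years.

roughly 41 years

What matters is the difference: 1.7 pp.
Rule of 70 on the gap: the ratio halves every 70/1.7 ≈ 41.18 years.
A 2 times gap closes after 1 halving: 1 × 41.18 ≈ 41 years.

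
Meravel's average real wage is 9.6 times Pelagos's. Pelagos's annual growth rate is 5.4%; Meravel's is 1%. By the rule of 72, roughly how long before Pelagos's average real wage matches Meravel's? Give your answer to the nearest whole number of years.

≈ 53 years

The growth-rate gap is 5.4% − 1% = 4.4 percentage points.
So the ratio between them halves every 72/4.4 ≈ 16.36 years.
A 9.6 times gap takes log₂(9.6) ≈ 3.26 halvings to close: 3.26 × 16.36 ≈ 53 years.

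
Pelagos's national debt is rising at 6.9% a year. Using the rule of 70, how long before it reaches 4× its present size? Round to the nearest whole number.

At 6.9% it doubles every 70/6.9 ≈ 10.14 years.
4 = 2^2, so 2 doublings → 20 years.

≈ 20 years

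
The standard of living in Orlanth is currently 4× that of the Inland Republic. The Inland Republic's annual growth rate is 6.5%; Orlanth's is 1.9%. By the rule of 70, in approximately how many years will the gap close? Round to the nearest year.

the Inland Republic gains on Orlanth at 6.5% − 1.9% = 4.6 points a year.
At that relative rate the gap halves every 70/4.6 ≈ 15.22 years.
A 4× gap closes after 2 halvings: 2 × 15.22 ≈ 30 years.

≈ 30 years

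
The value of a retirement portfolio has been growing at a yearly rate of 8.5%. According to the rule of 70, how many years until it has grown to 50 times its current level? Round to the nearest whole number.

Doubling time ≈ 70/8.5 = 8.24 years.
Reaching 50× takes log₂(50) ≈ 5.64 doublings.
5.64 × 8.24 ≈ 46 years.

about 46 years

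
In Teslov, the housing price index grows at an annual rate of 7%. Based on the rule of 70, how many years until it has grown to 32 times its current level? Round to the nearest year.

At 7% it doubles every 70/7 ≈ 10.00 years.
32 = 2^5, so 5 doublings → 50 years.

around 50 years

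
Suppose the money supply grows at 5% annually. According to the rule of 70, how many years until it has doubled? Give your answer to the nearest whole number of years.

Doubling time ≈ 70 / 5 = 14.00 years.

around 14 years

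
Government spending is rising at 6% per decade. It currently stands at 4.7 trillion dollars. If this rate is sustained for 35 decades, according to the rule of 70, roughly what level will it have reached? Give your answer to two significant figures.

It doubles every 70/6 ≈ 11.67 decades, so 35 decades is 3.00 doublings.
2^3.00 ≈ 8.00; 4.7 × 8.00 ≈ 38 trillion dollars.

around 38 trillion dollars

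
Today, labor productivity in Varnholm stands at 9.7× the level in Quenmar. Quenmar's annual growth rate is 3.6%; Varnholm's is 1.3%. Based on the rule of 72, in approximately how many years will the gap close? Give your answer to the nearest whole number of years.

Quenmar gains on Varnholm at 3.6% − 1.3% = 2.3 points a year.
At that relative rate the gap halves every 72/2.3 ≈ 31.30 years.
A 9.7× gap takes log₂(9.7) ≈ 3.28 halvings to close: 3.28 × 31.30 ≈ 103 years.

roughly 103 years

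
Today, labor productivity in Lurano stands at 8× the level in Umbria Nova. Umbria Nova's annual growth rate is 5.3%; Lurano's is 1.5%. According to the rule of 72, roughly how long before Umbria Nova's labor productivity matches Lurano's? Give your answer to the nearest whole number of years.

The growth-rate gap is 5.3% − 1.5% = 3.8 percentage points.
So the ratio between them halves every 72/3.8 ≈ 18.95 years.
An 8× gap closes after 3 halvings: 3 × 18.95 ≈ 57 years.

57 years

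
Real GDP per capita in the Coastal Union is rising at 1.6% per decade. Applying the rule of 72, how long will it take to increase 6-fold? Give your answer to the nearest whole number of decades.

Doubling time ≈ 72/1.6 = 45.00 decades.
Reaching 6× takes log₂(6) ≈ 2.58 doublings.
2.58 × 45.00 ≈ 116 decades.

roughly 116 decades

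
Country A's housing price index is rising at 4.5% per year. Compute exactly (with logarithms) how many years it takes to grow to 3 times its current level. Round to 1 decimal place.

t = ln(3) / ln(1 + 0.045) = 1.0986 / 0.044017 ≈ 24.96.

25.0 years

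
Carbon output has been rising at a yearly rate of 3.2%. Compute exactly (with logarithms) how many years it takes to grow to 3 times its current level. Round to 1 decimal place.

t = ln(3) / ln(1 + 0.032) = 1.0986 / 0.031499 ≈ 34.88.

34.9 years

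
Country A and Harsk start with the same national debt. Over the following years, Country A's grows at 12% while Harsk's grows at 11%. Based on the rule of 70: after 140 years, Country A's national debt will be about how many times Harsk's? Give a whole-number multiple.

≈ 4 times

Rate gap = 12% − 11% = 1 point.
The ratio doubles every 70/1 ≈ 70.00 years.
140/70.00 ≈ 2.00 doublings → ratio ≈ 2^2.00 ≈ 4.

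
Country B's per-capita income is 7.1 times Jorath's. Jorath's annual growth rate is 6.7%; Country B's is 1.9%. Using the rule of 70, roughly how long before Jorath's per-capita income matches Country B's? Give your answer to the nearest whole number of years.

The growth-rate gap is 6.7% − 1.9% = 4.8 percentage points.
So the ratio between them halves every 70/4.8 ≈ 14.58 years.
A 7.1 times gap takes log₂(7.1) ≈ 2.83 halvings to close: 2.83 × 14.58 ≈ 41 years.

41 years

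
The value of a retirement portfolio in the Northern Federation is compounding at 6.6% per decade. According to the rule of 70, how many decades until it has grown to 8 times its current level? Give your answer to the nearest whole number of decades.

One doubling takes 70/6.6 = 10.61 decades.
8 = 2^3, so 3 doublings → 32 decades.

roughly 32 decades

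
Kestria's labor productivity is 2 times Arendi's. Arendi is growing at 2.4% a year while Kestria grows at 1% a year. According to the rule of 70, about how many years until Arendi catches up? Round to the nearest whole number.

approximately 50 years

The growth-rate gap is 2.4% − 1% = 1.4 percentage points.
So the ratio between them halves every 70/1.4 ≈ 50.00 years.
A 2 times gap closes after 1 halving: 1 × 50.00 ≈ 50 years.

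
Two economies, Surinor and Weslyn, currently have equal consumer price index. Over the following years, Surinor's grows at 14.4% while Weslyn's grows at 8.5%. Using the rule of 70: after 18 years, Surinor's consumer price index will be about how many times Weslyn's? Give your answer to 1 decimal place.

roughly 2.9 times

Only the 5.9-point difference matters.
70/5.9 ≈ 11.86 years per doubling of the ratio; 18 years gives 1.52 doublings, so ≈ 2.9×.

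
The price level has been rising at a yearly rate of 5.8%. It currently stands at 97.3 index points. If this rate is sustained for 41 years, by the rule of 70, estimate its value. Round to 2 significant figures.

Doubling time ≈ 70/5.8 = 12.07 years.
41 years is 41/12.07 ≈ 3.40 doublings, a factor of 2^3.40 ≈ 10.56.
97.3 × 10.56 ≈ 1000 index points.

approximately 1000 index points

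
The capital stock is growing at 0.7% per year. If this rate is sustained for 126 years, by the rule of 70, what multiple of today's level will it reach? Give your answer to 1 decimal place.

about 2.4 times

Doubles every ≈ 100.00 years (70/0.7).
126 years is 1.26 doublings; 2^1.26 ≈ 2.4×.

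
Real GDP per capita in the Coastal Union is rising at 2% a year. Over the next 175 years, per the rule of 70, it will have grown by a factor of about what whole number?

≈ 32 times

70/2 ≈ 35.00 years per doubling.
175 years fits 5 doublings: 2^5 = 32.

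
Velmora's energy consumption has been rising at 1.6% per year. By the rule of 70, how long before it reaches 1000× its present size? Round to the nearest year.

One doubling takes 70/1.6 = 43.75 years.
Reaching 1000× takes log₂(1000) ≈ 9.97 doublings.
9.97 × 43.75 ≈ 436 years.

436 years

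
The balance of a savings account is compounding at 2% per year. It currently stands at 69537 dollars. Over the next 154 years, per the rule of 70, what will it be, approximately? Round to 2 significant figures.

Doubling time ≈ 70/2 = 35.00 years.
154 years is 154/35.00 ≈ 4.40 doublings, a factor of 2^4.40 ≈ 21.11.
69537 × 21.11 ≈ 1500000 dollars.

around 1500000 dollars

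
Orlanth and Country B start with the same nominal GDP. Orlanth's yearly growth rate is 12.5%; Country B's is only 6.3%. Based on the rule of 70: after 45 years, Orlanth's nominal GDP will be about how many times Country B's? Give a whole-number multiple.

Orlanth pulls ahead at 6.2 pp per year, so the ratio doubles every 70/6.2 ≈ 11.29 years.
In 45 years that's 3.99 doublings: 2^3.99 ≈ 16.

roughly 16 times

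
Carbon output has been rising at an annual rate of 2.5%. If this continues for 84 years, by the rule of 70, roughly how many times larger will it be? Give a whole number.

Doubling time ≈ 70/2.5 = 28.00 years.
84/28.00 ≈ 3 doublings, so about 2^3 = 8×.

≈ 8 times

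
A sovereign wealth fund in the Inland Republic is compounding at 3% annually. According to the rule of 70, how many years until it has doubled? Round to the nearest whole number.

about 23 years

70/3 ≈ 23.33, so it doubles roughly every 23 years.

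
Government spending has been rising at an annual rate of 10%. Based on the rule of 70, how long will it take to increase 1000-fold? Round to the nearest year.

about 70 years

One doubling takes 70/10 = 7.00 years.
1000× is log₂ 1000 ≈ 9.97 doublings, so ≈ 9.97 × 7.00 = 70 years.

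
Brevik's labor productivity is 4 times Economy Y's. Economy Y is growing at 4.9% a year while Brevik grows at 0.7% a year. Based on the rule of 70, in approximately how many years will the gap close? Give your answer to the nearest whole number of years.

about 33 years

The growth-rate gap is 4.9% − 0.7% = 4.2 percentage points.
So the ratio between them halves every 70/4.2 ≈ 16.67 years.
A 4 times gap closes after 2 halvings: 2 × 16.67 ≈ 33 years.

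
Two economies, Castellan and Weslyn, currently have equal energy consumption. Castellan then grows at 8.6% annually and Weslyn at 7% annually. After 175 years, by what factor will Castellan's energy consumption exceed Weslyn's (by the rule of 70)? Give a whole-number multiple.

Rate gap = 8.6% − 7% = 1.6 points.
The ratio doubles every 70/1.6 ≈ 43.75 years.
175/43.75 ≈ 4.00 doublings → ratio ≈ 2^4.00 ≈ 16.

around 16 times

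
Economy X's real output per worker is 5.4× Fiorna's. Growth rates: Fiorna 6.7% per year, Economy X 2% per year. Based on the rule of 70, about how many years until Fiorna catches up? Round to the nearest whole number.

about 36 years

What matters is the difference: 4.7 pp.
Rule of 70 on the gap: the ratio halves every 70/4.7 ≈ 14.89 years.
A 5.4× gap takes log₂(5.4) ≈ 2.43 halvings to close: 2.43 × 14.89 ≈ 36 years.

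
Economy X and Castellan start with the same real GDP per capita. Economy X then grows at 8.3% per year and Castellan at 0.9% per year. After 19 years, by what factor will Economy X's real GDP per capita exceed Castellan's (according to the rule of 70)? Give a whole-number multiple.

Only the 7.4-point difference matters.
70/7.4 ≈ 9.46 years per doubling of the ratio; 19 years gives 2.01 doublings, so ≈ 4×.

approximately 4 times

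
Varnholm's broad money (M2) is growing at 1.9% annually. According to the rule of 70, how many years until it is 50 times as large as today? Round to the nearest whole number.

Doubling time ≈ 70/1.9 = 36.84 years.
50× is log₂ 50 ≈ 5.64 doublings, so ≈ 5.64 × 36.84 = 208 years.

roughly 208 years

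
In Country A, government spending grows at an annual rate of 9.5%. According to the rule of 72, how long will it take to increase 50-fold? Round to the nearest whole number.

≈ 43 years

At 9.5% it doubles every 72/9.5 ≈ 7.58 years.
50× is log₂ 50 ≈ 5.64 doublings, so ≈ 5.64 × 7.58 = 43 years.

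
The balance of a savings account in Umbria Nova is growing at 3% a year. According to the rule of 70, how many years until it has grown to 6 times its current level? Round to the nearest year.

One doubling takes 70/3 = 23.33 years.
6× is log₂ 6 ≈ 2.58 doublings, so ≈ 2.58 × 23.33 = 60 years.

approximately 60 years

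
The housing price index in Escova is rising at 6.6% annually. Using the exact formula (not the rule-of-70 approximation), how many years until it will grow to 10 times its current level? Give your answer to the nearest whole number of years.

t = ln(10) / ln(1 + 0.066) = 2.3026 / 0.063913 ≈ 36.03.
≈ 36 years.

36 years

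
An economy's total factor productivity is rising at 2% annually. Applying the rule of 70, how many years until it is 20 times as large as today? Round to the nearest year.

One doubling takes 70/2 = 35.00 years.
Reaching 20× takes log₂(20) ≈ 4.32 doublings.
4.32 × 35.00 ≈ 151 years.

151 years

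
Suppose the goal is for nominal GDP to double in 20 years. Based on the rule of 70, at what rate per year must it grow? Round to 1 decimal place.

70 / 20 ≈ 3.50, so about 3.5% per year.

roughly 3.5%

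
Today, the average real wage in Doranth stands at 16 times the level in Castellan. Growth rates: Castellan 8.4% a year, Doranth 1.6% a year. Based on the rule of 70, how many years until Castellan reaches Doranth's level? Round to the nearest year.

What matters is the difference: 6.8 pp.
Rule of 70 on the gap: the ratio halves every 70/6.8 ≈ 10.29 years.
A 16 times gap closes after 4 halvings: 4 × 10.29 ≈ 41 years.

around 41 years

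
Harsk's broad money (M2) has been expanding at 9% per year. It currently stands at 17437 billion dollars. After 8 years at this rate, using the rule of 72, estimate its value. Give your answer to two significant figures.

approximately 35000 billion dollars

Doubling time ≈ 72/9 = 8.00 years.
8 years is 8/8.00 ≈ 1.00 doublings, a factor of 2^1.00 ≈ 2.00.
17437 × 2.00 ≈ 35000 billion dollars.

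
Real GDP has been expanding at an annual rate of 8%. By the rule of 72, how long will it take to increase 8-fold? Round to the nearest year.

One doubling takes 72/8 = 9.00 years.
8× is 3 doublings, so 3 × 9.00 ≈ 27 years.

≈ 27 years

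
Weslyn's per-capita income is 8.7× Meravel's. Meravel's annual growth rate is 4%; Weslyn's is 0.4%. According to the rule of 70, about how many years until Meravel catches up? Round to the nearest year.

The growth-rate gap is 4% − 0.4% = 3.6 percentage points.
So the ratio between them halves every 70/3.6 ≈ 19.44 years.
An 8.7× gap takes log₂(8.7) ≈ 3.12 halvings to close: 3.12 × 19.44 ≈ 61 years.

approximately 61 years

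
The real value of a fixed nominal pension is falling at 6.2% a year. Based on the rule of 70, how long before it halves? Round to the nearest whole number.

about 11 years

Falling at 6.2%, it halves about every 70/6.2 = 11.29 years.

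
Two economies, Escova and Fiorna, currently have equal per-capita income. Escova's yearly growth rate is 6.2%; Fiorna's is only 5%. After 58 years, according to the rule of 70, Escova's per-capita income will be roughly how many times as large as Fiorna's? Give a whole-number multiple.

around 2 times

Escova pulls ahead at 1.2 pp per year, so the ratio doubles every 70/1.2 ≈ 58.33 years.
In 58 years that's 0.99 doublings: 2^0.99 ≈ 2.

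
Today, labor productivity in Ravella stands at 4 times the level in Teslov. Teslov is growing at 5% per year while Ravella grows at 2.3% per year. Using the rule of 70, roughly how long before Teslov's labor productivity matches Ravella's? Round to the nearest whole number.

Teslov gains on Ravella at 5% − 2.3% = 2.7 points a year.
At that relative rate the gap halves every 70/2.7 ≈ 25.93 years.
A 4 times gap closes after 2 halvings: 2 × 25.93 ≈ 52 years.

around 52 years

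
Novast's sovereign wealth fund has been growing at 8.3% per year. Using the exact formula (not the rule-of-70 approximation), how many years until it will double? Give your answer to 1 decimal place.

t = ln(2) / ln(1 + 0.083) = 0.6931 / 0.079735 ≈ 8.69.

8.7 years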